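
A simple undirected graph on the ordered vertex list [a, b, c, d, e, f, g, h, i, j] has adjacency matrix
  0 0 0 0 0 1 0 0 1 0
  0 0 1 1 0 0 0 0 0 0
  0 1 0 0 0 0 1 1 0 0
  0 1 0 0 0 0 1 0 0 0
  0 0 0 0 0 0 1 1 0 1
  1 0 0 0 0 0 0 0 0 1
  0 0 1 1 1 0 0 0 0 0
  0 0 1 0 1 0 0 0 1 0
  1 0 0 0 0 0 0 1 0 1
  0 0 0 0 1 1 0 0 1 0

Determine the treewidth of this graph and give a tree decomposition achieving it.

The largest bag has 3 vertices, giving width 2; this decomposition certifies tw(G) ≤ 2. For the lower bound, G contains the cycle f–a–i–j–f, so G is not a forest; only forests have treewidth ≤ 1, hence tw(G) ≥ 2. Therefore the treewidth is 2.

Treewidth 2.
Bags: B1 = {a, f, j}  B2 = {a, i, j}  B3 = {e, i, j}  B4 = {e, h, i}  B5 = {e, g, h}  B6 = {c, g, h}  B7 = {c, d, g}  B8 = {b, c, d}
Tree: B1–B2, B2–B3, B3–B4, B4–B5, B5–B6, B6–B7, B7–B8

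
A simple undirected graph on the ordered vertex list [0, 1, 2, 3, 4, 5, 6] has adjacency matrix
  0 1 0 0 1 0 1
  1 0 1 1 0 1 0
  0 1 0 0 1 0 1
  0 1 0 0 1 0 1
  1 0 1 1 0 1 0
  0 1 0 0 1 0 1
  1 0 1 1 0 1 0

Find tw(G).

3

A width-3 tree decomposition is:
Bags: B1 = {0, 1, 4, 6}  B2 = {1, 3, 4, 6}  B3 = {1, 2, 4, 6}  B4 = {1, 4, 5, 6}
Tree: B1–B2, B2–B3, B3–B4
Every bag has size at most 4, so the width is 4 − 1 = 3 and tw(G) ≤ 3. For the lower bound: the 4 vertex sets {0,4}, {3,6}, {1}, {2} are disjoint, each induces a connected subgraph, and every pair is joined by at least one edge of G. Contracting each set to a single vertex therefore yields K_{4} as a minor, and since treewidth is minor-monotone, tw(G) ≥ tw(K_{4}) = 3. Combining the bounds, tw(G) = 3.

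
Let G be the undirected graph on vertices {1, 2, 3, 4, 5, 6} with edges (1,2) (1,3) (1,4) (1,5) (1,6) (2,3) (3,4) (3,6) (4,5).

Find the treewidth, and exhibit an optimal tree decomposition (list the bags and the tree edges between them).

Every bag has size at most 3, so the width is 3 − 1 = 2 and tw(G) ≤ 2. Conversely, {1, 2, 3} is a clique of size 3, and the vertices of any clique must share a bag in every tree decomposition; so some bag has ≥ 3 vertices and tw(G) ≥ 2. Therefore the treewidth is 2.

Treewidth 2.
One optimal decomposition is:
Bags: B1 = {1, 2, 3}  B2 = {1, 3, 6}  B3 = {1, 3, 4}  B4 = {1, 4, 5}
Tree: B1–B2, B2–B3, B3–B4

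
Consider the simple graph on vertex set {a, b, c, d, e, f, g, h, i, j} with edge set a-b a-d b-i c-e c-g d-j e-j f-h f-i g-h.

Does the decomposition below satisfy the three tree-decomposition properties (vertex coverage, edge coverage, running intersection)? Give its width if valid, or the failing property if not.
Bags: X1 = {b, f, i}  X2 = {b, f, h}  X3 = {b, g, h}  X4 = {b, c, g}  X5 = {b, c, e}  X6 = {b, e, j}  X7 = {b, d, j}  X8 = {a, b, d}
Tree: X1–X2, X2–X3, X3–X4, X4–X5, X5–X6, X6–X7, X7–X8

Yes; width 2.

Vertex coverage: the bags together contain {a, b, c, d, e, f, g, h, i, j}, the full vertex set. Edge coverage: each edge of G has both endpoints in at least one bag. Running intersection: for every vertex, the bags containing it form a connected subtree. All three properties hold, so this is a valid tree decomposition of width max|bag| − 1 = 2, and hence tw(G) ≤ 2.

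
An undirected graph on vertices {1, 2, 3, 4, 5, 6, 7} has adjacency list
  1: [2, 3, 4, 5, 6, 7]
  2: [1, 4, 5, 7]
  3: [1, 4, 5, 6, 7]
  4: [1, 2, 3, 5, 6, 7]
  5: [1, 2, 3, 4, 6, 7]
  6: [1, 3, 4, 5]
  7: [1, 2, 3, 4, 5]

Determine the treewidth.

4

A width-4 tree decomposition is:
Bags: B1 = {1, 3, 4, 5, 7}  B2 = {1, 3, 4, 5, 6}  B3 = {1, 2, 4, 5, 7}
Tree: B1–B2, B1–B3
Each bag holds 5 vertices, so the decomposition has width 4, which upper-bounds the treewidth. On the other hand G contains the 5-clique {1, 2, 4, 5, 7}. A clique must lie in a single bag of any decomposition, so no decomposition can have width below 4. Combining the bounds, tw(G) = 4.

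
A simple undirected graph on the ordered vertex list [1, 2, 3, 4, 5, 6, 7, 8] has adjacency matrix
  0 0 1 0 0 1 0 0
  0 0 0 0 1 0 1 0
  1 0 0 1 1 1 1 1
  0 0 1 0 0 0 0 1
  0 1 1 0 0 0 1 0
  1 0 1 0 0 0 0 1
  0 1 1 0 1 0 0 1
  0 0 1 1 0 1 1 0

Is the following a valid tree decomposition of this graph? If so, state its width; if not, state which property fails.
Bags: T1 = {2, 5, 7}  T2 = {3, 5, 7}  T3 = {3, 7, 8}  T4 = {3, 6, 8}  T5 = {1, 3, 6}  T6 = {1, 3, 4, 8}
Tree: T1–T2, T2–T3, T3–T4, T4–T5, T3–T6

No — bags containing vertex 1 are not connected in the tree.

A tree decomposition must satisfy three properties: every vertex lies in some bag; for every edge, both endpoints lie together in some bag; and for every vertex, the bags containing it form a connected subtree. Here bags containing vertex 1 are not connected in the tree, so the decomposition is invalid.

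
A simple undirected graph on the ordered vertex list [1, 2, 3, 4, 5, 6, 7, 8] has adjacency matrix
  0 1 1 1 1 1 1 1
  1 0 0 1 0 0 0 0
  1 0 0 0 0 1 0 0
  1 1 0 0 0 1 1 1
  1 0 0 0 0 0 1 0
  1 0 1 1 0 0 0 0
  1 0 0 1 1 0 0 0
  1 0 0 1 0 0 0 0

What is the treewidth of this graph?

A width-2 tree decomposition is:
Bags: B1 = {1, 4, 7}  B2 = {1, 2, 4}  B3 = {1, 4, 6}  B4 = {1, 4, 8}  B5 = {1, 5, 7}  B6 = {1, 3, 6}
Tree: B1–B2, B2–B3, B1–B4, B1–B5, B3–B6
Every bag has size at most 3, so the width is 3 − 1 = 2 and tw(G) ≤ 2. Conversely, {1, 3, 6} is a clique of size 3, and the vertices of any clique must share a bag in every tree decomposition; so some bag has ≥ 3 vertices and tw(G) ≥ 2. Combining the bounds, tw(G) = 2.

2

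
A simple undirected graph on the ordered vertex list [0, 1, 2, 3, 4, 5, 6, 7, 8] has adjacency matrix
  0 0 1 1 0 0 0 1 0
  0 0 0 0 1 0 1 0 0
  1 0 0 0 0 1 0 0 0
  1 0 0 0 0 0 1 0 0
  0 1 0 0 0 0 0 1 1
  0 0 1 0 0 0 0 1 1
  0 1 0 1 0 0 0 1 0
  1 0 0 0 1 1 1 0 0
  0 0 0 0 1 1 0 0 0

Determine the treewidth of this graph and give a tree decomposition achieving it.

Treewidth 3.
One optimal decomposition is:
Bags: B1 = {1, 3, 4, 6}  B2 = {3, 4, 6, 7}  B3 = {0, 3, 4, 7}  B4 = {0, 4, 7, 8}  B5 = {0, 5, 7, 8}  B6 = {0, 2, 5, 8}
Tree: B1–B2, B2–B3, B3–B4, B4–B5, B5–B6

The largest bag has 4 vertices, giving width 3; this decomposition certifies tw(G) ≤ 3. For the lower bound: the 4 vertex sets {1,3,6}, {4}, {7}, {0,2,5,8} are disjoint, each induces a connected subgraph, and every pair is joined by at least one edge of G. Contracting each set to a single vertex therefore yields K_{4} as a minor, and since treewidth is minor-monotone, tw(G) ≥ tw(K_{4}) = 3. Therefore the treewidth is 3.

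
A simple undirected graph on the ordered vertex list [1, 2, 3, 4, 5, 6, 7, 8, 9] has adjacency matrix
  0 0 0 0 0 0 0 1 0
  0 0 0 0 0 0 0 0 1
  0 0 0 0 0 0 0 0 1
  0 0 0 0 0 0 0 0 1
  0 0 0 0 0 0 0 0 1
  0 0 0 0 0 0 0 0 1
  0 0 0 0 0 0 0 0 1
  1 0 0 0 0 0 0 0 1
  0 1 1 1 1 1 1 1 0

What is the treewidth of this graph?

1

A width-1 tree decomposition is:
Bags: B1 = {8, 9}  B2 = {3, 9}  B3 = {2, 9}  B4 = {7, 9}  B5 = {6, 9}  B6 = {5, 9}  B7 = {4, 9}  B8 = {1, 8}
Tree: B1–B2, B2–B3, B1–B4, B1–B5, B3–B6, B1–B7, B1–B8
Every bag has size at most 2, so the width is 2 − 1 = 1 and tw(G) ≤ 1. Since G has at least one edge (e.g. 9–8), it is not an edgeless graph, so tw(G) ≥ 1. Combining the bounds, tw(G) = 1.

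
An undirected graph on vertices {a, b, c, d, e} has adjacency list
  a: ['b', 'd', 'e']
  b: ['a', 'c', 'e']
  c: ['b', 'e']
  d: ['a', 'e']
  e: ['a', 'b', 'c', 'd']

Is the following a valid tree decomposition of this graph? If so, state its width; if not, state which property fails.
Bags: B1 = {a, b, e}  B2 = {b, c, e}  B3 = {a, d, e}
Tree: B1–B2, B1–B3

Yes; width 2.

Every vertex of G appears in some bag (union = {a, b, c, d, e}); every edge is covered by a bag; and for each vertex v the set of bags containing v is connected in the bag tree. The decomposition is therefore valid. The largest bag has 3 vertices, so the width is 2.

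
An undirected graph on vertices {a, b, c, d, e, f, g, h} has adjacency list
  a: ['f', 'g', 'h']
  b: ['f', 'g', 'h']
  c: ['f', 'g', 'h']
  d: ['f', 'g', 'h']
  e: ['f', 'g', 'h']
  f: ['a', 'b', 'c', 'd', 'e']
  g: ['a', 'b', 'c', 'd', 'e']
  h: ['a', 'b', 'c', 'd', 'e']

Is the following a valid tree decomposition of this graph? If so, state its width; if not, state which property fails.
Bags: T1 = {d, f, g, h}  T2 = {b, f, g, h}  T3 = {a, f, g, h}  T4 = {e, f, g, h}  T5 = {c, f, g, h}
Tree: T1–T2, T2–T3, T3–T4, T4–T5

Checking the three conditions: (i) the bags cover all of {a, b, c, d, e, f, g, h}; (ii) for each edge, some bag contains both endpoints; (iii) the bags containing any fixed vertex form a subtree. All hold, so the decomposition is valid with width 4 − 1 = 3.

Yes; width 3.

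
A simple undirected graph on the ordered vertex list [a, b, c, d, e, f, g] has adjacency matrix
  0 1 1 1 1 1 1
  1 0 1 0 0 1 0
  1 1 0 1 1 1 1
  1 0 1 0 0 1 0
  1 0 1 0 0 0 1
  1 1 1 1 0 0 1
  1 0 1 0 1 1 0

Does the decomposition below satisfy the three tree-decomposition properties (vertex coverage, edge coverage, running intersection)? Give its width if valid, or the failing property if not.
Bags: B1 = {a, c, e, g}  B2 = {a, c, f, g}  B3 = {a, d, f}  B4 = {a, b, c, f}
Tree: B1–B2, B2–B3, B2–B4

No — edge (c,d) lies in no bag.

A tree decomposition must satisfy three properties: every vertex lies in some bag; for every edge, both endpoints lie together in some bag; and for every vertex, the bags containing it form a connected subtree. Here edge (c,d) lies in no bag, so the decomposition is invalid.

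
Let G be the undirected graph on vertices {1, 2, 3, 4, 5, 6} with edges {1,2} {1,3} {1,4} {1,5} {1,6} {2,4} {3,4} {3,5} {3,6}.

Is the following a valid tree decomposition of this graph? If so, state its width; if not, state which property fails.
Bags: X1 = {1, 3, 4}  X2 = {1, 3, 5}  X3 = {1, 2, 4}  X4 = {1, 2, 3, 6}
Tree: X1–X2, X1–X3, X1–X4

No — bags containing vertex 2 are not connected in the tree.

A tree decomposition must satisfy three properties: every vertex lies in some bag; for every edge, both endpoints lie together in some bag; and for every vertex, the bags containing it form a connected subtree. Here bags containing vertex 2 are not connected in the tree, so the decomposition is invalid.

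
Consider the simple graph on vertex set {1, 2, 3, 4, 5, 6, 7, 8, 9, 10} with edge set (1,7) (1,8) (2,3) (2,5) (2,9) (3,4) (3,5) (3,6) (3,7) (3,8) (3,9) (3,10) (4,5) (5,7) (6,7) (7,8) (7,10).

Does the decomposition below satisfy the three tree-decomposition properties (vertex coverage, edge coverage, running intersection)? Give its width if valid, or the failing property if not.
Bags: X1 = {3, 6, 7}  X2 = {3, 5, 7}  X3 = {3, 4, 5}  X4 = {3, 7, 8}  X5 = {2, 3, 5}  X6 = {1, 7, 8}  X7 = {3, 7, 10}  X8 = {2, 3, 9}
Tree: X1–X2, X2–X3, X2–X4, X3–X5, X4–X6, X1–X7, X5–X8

Checking the three conditions: (i) the bags cover all of {1, 2, 3, 4, 5, 6, 7, 8, 9, 10}; (ii) for each edge, some bag contains both endpoints; (iii) the bags containing any fixed vertex form a subtree. All hold, so the decomposition is valid with width 3 − 1 = 2.

Yes; width 2.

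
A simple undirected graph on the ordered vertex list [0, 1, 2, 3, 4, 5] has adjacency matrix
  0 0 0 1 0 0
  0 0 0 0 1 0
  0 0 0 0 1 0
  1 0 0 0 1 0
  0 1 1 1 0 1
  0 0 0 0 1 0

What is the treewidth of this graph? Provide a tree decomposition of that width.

Every bag has size at most 2, so the width is 2 − 1 = 1 and tw(G) ≤ 1. Since G has at least one edge (e.g. 3–4), it is not an edgeless graph, so tw(G) ≥ 1. Combining the bounds, tw(G) = 1.

Treewidth 1.
One such decomposition:
Bags: B1 = {3, 4}  B2 = {0, 3}  B3 = {2, 4}  B4 = {4, 5}  B5 = {1, 4}
Tree: B1–B2, B1–B3, B3–B4, B3–B5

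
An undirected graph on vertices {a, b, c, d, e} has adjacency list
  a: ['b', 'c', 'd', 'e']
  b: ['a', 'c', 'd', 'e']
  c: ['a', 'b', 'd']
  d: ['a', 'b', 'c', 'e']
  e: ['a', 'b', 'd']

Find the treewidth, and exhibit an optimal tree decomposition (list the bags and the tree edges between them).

Each bag holds 4 vertices, so the decomposition has width 3, which upper-bounds the treewidth. For the lower bound, the 4 vertices {a, b, d, e} are pairwise adjacent, and any tree decomposition puts a clique entirely inside one bag — forcing width ≥ 3. The upper and lower bounds meet at 3, so that is the treewidth.

Treewidth 3.
One such decomposition:
Bags: B1 = {a, b, d, e}  B2 = {a, b, c, d}
Tree: B1–B2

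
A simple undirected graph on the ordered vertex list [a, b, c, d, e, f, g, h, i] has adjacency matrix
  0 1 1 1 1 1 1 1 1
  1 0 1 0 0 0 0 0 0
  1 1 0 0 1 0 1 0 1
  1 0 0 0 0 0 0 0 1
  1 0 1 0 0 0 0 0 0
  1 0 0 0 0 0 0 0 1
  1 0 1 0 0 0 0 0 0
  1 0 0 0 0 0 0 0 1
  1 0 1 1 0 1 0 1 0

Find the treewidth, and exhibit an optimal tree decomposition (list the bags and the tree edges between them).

Each bag holds 3 vertices, so the decomposition has width 2, which upper-bounds the treewidth. On the other hand G contains the 3-clique {a, c, g}. A clique must lie in a single bag of any decomposition, so no decomposition can have width below 2. Hence tw(G) = 2 exactly.

Treewidth 2.
One such decomposition:
Bags: B1 = {a, c, i}  B2 = {a, d, i}  B3 = {a, h, i}  B4 = {a, f, i}  B5 = {a, c, e}  B6 = {a, b, c}  B7 = {a, c, g}
Tree: B1–B2, B2–B3, B2–B4, B1–B5, B5–B6, B5–B7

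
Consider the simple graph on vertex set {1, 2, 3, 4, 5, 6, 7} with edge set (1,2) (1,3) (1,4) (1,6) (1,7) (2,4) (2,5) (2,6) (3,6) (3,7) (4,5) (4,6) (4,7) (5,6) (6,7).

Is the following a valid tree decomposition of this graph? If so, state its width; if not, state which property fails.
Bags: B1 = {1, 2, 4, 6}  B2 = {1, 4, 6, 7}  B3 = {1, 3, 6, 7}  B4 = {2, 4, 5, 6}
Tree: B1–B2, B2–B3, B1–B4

Every vertex of G appears in some bag (union = {1, 2, 3, 4, 5, 6, 7}); every edge is covered by a bag; and for each vertex v the set of bags containing v is connected in the bag tree. The decomposition is therefore valid. The largest bag has 4 vertices, so the width is 3.

Yes; width 3.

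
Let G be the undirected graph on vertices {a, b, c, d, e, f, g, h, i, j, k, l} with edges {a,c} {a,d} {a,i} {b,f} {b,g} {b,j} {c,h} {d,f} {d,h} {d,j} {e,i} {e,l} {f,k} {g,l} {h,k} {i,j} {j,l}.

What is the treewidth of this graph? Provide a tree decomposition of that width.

Every bag has size at most 4, so the width is 4 − 1 = 3 and tw(G) ≤ 3. For the lower bound: the 4 vertex sets {e,g,l}, {i}, {j}, {a,b,d,f} are disjoint, each induces a connected subgraph, and every pair is joined by at least one edge of G. Contracting each set to a single vertex therefore yields K_{4} as a minor, and since treewidth is minor-monotone, tw(G) ≥ tw(K_{4}) = 3. Combining the bounds, tw(G) = 3.

Treewidth 3.
One such decomposition:
Bags: B1 = {e, g, i, l}  B2 = {g, i, j, l}  B3 = {b, g, i, j}  B4 = {a, b, i, j}  B5 = {a, b, d, j}  B6 = {a, b, d, f}  B7 = {a, c, d, f}  B8 = {c, d, f, h}  B9 = {c, f, h, k}
Tree: B1–B2, B2–B3, B3–B4, B4–B5, B5–B6, B6–B7, B7–B8, B8–B9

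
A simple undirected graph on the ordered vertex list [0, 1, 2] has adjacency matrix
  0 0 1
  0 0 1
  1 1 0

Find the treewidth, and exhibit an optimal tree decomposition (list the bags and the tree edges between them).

Treewidth 1.
One such decomposition:
Bags: B1 = {0, 2}  B2 = {1, 2}
Tree: B1–B2

The largest bag has 2 vertices, giving width 1; this decomposition certifies tw(G) ≤ 1. Since G has at least one edge (e.g. 0–2), it is not an edgeless graph, so tw(G) ≥ 1. Combining the bounds, tw(G) = 1.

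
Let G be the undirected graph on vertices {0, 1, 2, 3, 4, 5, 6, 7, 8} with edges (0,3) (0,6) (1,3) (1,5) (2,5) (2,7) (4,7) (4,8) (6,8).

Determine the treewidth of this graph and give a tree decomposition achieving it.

The largest bag has 3 vertices, giving width 2; this decomposition certifies tw(G) ≤ 2. Since 0–3–1–5–2–7–4–8–6–0 is a cycle in G, G is not acyclic. Forests are exactly the graphs of treewidth ≤ 1, so tw(G) ≥ 2. The upper and lower bounds meet at 2, so that is the treewidth.

Treewidth 2.
One optimal decomposition is:
Bags: B1 = {0, 1, 3}  B2 = {0, 1, 5}  B3 = {0, 2, 5}  B4 = {0, 2, 7}  B5 = {0, 4, 7}  B6 = {0, 4, 8}  B7 = {0, 6, 8}
Tree: B1–B2, B2–B3, B3–B4, B4–B5, B5–B6, B6–B7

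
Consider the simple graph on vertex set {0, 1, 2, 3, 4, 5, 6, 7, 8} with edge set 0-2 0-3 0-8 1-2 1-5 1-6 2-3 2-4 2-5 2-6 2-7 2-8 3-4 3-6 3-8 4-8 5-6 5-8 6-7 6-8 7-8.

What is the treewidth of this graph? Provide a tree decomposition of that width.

The largest bag has 4 vertices, giving width 3; this decomposition certifies tw(G) ≤ 3. On the other hand G contains the 4-clique {0, 2, 3, 8}. A clique must lie in a single bag of any decomposition, so no decomposition can have width below 3. Therefore the treewidth is 3.

Treewidth 3.
One optimal decomposition is:
Bags: B1 = {0, 2, 3, 8}  B2 = {2, 3, 6, 8}  B3 = {2, 5, 6, 8}  B4 = {2, 6, 7, 8}  B5 = {2, 3, 4, 8}  B6 = {1, 2, 5, 6}
Tree: B1–B2, B2–B3, B3–B4, B2–B5, B3–B6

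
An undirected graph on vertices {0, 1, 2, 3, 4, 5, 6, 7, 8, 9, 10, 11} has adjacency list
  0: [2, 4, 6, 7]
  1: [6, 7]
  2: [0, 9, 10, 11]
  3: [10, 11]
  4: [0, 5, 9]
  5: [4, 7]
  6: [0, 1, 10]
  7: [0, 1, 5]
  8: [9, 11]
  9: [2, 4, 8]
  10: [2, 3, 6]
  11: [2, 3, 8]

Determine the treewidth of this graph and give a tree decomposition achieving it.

Every bag has size at most 4, so the width is 4 − 1 = 3 and tw(G) ≤ 3. For the lower bound: the 4 vertex sets {3,8,11}, {9}, {2}, {0,4,6,10} are disjoint, each induces a connected subgraph, and every pair is joined by at least one edge of G. Contracting each set to a single vertex therefore yields K_{4} as a minor, and since treewidth is minor-monotone, tw(G) ≥ tw(K_{4}) = 3. The upper and lower bounds meet at 3, so that is the treewidth.

Treewidth 3.
One such decomposition:
Bags: B1 = {3, 8, 9, 11}  B2 = {2, 3, 9, 11}  B3 = {2, 3, 9, 10}  B4 = {2, 4, 9, 10}  B5 = {0, 2, 4, 10}  B6 = {0, 4, 6, 10}  B7 = {0, 4, 5, 6}  B8 = {0, 5, 6, 7}  B9 = {1, 5, 6, 7}
Tree: B1–B2, B2–B3, B3–B4, B4–B5, B5–B6, B6–B7, B7–B8, B8–B9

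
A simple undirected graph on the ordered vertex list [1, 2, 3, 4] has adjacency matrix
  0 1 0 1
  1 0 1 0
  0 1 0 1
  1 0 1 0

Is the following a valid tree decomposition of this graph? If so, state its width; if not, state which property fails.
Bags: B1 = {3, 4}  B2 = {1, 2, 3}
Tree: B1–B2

A tree decomposition must satisfy three properties: every vertex lies in some bag; for every edge, both endpoints lie together in some bag; and for every vertex, the bags containing it form a connected subtree. Here edge (1,4) lies in no bag, so the decomposition is invalid.

No — edge (1,4) lies in no bag.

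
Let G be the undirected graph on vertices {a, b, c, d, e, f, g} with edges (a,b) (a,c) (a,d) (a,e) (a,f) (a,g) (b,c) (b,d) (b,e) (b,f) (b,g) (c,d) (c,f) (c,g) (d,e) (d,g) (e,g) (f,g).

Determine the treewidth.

A width-4 tree decomposition is:
Bags: B1 = {a, b, c, d, g}  B2 = {a, b, d, e, g}  B3 = {a, b, c, f, g}
Tree: B1–B2, B1–B3
Each bag holds 5 vertices, so the decomposition has width 4, which upper-bounds the treewidth. Conversely, {a, b, d, e, g} is a clique of size 5, and the vertices of any clique must share a bag in every tree decomposition; so some bag has ≥ 5 vertices and tw(G) ≥ 4. The upper and lower bounds meet at 4, so that is the treewidth.

4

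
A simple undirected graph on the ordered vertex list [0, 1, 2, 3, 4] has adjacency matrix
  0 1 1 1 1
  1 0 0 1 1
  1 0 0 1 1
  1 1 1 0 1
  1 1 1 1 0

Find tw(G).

A width-3 tree decomposition is:
Bags: B1 = {0, 1, 3, 4}  B2 = {0, 2, 3, 4}
Tree: B1–B2
Every bag has size at most 4, so the width is 4 − 1 = 3 and tw(G) ≤ 3. On the other hand G contains the 4-clique {0, 1, 3, 4}. A clique must lie in a single bag of any decomposition, so no decomposition can have width below 3. The upper and lower bounds meet at 3, so that is the treewidth.

3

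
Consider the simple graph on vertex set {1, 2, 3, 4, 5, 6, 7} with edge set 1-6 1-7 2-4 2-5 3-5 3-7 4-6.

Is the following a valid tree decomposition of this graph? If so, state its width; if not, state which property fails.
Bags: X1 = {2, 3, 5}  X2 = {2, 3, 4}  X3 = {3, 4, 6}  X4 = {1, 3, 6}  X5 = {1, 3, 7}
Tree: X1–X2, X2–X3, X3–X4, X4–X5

Yes; width 2.

Every vertex of G appears in some bag (union = {1, 2, 3, 4, 5, 6, 7}); every edge is covered by a bag; and for each vertex v the set of bags containing v is connected in the bag tree. The decomposition is therefore valid. The largest bag has 3 vertices, so the width is 2.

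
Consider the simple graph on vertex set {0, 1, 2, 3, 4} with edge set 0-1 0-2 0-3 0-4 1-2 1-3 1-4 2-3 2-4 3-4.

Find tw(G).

4

A width-4 tree decomposition is:
Bags: B1 = {0, 1, 2, 3, 4}
Tree: (single bag)
A single bag containing all 5 vertices is trivially a valid decomposition of width 4. Conversely, {0, 1, 2, 3, 4} is a clique of size 5, and the vertices of any clique must share a bag in every tree decomposition; so some bag has ≥ 5 vertices and tw(G) ≥ 4. The upper and lower bounds meet at 4, so that is the treewidth.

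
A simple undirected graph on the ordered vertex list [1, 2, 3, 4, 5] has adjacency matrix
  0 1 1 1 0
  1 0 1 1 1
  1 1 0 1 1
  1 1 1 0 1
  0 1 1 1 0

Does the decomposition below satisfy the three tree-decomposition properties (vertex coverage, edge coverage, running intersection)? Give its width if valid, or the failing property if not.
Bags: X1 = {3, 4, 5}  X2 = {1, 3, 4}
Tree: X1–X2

No — vertex 2 appears in no bag.

A tree decomposition must satisfy three properties: every vertex lies in some bag; for every edge, both endpoints lie together in some bag; and for every vertex, the bags containing it form a connected subtree. Here vertex 2 appears in no bag, so the decomposition is invalid.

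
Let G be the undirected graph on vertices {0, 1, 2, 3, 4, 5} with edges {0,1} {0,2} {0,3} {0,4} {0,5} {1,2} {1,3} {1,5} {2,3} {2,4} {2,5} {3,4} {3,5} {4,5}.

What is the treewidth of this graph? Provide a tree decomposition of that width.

Treewidth 4.
One optimal decomposition is:
Bags: B1 = {0, 2, 3, 4, 5}  B2 = {0, 1, 2, 3, 5}
Tree: B1–B2

The largest bag has 5 vertices, giving width 4; this decomposition certifies tw(G) ≤ 4. On the other hand G contains the 5-clique {0, 1, 2, 3, 5}. A clique must lie in a single bag of any decomposition, so no decomposition can have width below 4. Combining the bounds, tw(G) = 4.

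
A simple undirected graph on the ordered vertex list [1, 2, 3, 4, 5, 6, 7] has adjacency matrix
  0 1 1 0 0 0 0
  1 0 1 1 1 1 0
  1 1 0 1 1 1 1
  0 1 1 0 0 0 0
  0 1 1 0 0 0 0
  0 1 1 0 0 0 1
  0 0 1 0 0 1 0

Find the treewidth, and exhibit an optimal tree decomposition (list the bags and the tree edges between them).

Treewidth 2.
Bags: B1 = {1, 2, 3}  B2 = {2, 3, 4}  B3 = {2, 3, 6}  B4 = {2, 3, 5}  B5 = {3, 6, 7}
Tree: B1–B2, B2–B3, B1–B4, B3–B5

The largest bag has 3 vertices, giving width 2; this decomposition certifies tw(G) ≤ 2. On the other hand G contains the 3-clique {1, 2, 3}. A clique must lie in a single bag of any decomposition, so no decomposition can have width below 2. Therefore the treewidth is 2.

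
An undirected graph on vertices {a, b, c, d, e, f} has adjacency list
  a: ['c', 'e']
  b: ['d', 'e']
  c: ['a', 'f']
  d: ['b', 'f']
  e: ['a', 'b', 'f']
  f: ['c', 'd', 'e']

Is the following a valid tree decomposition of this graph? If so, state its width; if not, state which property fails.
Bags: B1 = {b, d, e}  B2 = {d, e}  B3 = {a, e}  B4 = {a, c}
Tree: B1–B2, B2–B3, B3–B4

No — vertex f appears in no bag.

A tree decomposition must satisfy three properties: every vertex lies in some bag; for every edge, both endpoints lie together in some bag; and for every vertex, the bags containing it form a connected subtree. Here vertex f appears in no bag, so the decomposition is invalid.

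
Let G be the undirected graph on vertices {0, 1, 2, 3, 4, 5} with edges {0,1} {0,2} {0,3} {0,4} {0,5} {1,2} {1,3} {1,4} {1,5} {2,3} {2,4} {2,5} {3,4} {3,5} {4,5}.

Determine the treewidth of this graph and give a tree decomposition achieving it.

A single bag containing all 6 vertices is trivially a valid decomposition of width 5. Conversely, {0, 1, 2, 3, 4, 5} is a clique of size 6, and the vertices of any clique must share a bag in every tree decomposition; so some bag has ≥ 6 vertices and tw(G) ≥ 5. The upper and lower bounds meet at 5, so that is the treewidth.

Treewidth 5.
One optimal decomposition is:
Bags: B1 = {0, 1, 2, 3, 4, 5}
Tree: (single bag)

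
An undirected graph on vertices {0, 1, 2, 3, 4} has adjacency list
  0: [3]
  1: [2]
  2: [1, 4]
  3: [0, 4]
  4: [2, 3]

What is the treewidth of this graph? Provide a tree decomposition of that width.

The largest bag has 2 vertices, giving width 1; this decomposition certifies tw(G) ≤ 1. Any graph with an edge has treewidth ≥ 1, and G has the edge 0–3. Hence tw(G) = 1 exactly.

Treewidth 1.
Bags: B1 = {0, 3}  B2 = {3, 4}  B3 = {2, 4}  B4 = {1, 2}
Tree: B1–B2, B2–B3, B3–B4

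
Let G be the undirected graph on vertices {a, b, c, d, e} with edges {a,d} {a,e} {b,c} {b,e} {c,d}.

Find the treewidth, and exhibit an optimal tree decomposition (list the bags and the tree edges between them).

Treewidth 2.
Bags: B1 = {b, c, d}  B2 = {a, b, d}  B3 = {a, b, e}
Tree: B1–B2, B2–B3

Every bag has size at most 3, so the width is 3 − 1 = 2 and tw(G) ≤ 2. The edges b–c–d–a–e–b form a cycle, so G is not a tree and its treewidth is at least 2. Hence tw(G) = 2 exactly.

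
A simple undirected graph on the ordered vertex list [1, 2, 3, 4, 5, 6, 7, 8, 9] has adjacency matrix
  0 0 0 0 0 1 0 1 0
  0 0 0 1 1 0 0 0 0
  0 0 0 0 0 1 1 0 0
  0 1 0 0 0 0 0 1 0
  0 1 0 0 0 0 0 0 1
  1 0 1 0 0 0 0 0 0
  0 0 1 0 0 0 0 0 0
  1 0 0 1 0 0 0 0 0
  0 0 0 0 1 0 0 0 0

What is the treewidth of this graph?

1

A width-1 tree decomposition is:
Bags: B1 = {3, 7}  B2 = {3, 6}  B3 = {1, 6}  B4 = {1, 8}  B5 = {4, 8}  B6 = {2, 4}  B7 = {2, 5}  B8 = {5, 9}
Tree: B1–B2, B2–B3, B3–B4, B4–B5, B5–B6, B6–B7, B7–B8
Each bag holds 2 vertices, so the decomposition has width 1, which upper-bounds the treewidth. G has an edge, so its treewidth is at least 1. Hence tw(G) = 1 exactly.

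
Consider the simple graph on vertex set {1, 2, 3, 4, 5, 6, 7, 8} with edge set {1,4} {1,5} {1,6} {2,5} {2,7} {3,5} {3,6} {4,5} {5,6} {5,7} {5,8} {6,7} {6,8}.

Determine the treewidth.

2

A width-2 tree decomposition is:
Bags: B1 = {5, 6, 7}  B2 = {1, 5, 6}  B3 = {1, 4, 5}  B4 = {2, 5, 7}  B5 = {3, 5, 6}  B6 = {5, 6, 8}
Tree: B1–B2, B2–B3, B1–B4, B1–B5, B1–B6
Every bag has size at most 3, so the width is 3 − 1 = 2 and tw(G) ≤ 2. Conversely, {2, 5, 7} is a clique of size 3, and the vertices of any clique must share a bag in every tree decomposition; so some bag has ≥ 3 vertices and tw(G) ≥ 2. Therefore the treewidth is 2.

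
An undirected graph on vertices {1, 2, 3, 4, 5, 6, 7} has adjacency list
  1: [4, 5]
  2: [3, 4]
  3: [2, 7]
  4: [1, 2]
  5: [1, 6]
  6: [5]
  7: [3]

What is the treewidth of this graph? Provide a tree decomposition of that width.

Treewidth 1.
Bags: B1 = {5, 6}  B2 = {1, 5}  B3 = {1, 4}  B4 = {2, 4}  B5 = {2, 3}  B6 = {3, 7}
Tree: B1–B2, B2–B3, B3–B4, B4–B5, B5–B6

The largest bag has 2 vertices, giving width 1; this decomposition certifies tw(G) ≤ 1. G has an edge, so its treewidth is at least 1. Combining the bounds, tw(G) = 1.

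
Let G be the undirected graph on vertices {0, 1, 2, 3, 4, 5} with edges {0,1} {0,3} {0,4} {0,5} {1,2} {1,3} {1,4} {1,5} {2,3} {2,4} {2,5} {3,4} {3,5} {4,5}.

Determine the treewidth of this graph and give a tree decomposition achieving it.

Treewidth 4.
One optimal decomposition is:
Bags: B1 = {0, 1, 3, 4, 5}  B2 = {1, 2, 3, 4, 5}
Tree: B1–B2

Each bag holds 5 vertices, so the decomposition has width 4, which upper-bounds the treewidth. Conversely, {0, 1, 3, 4, 5} is a clique of size 5, and the vertices of any clique must share a bag in every tree decomposition; so some bag has ≥ 5 vertices and tw(G) ≥ 4. Therefore the treewidth is 4.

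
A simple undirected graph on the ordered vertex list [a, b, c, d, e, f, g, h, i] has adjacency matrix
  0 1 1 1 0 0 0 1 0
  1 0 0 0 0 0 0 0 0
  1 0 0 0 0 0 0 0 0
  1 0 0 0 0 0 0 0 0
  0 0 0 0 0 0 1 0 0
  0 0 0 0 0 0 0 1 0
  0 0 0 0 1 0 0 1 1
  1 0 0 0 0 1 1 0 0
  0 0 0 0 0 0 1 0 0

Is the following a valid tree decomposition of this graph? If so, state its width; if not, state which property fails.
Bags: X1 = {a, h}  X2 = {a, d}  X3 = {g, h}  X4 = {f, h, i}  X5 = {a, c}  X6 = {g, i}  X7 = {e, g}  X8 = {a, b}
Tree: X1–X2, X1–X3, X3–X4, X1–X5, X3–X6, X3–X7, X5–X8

No — bags containing vertex i are not connected in the tree.

A tree decomposition must satisfy three properties: every vertex lies in some bag; for every edge, both endpoints lie together in some bag; and for every vertex, the bags containing it form a connected subtree. Here bags containing vertex i are not connected in the tree, so the decomposition is invalid.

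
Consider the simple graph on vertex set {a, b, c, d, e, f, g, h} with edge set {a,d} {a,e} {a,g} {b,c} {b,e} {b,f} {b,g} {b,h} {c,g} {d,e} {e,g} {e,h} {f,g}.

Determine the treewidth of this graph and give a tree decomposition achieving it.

Treewidth 2.
One such decomposition:
Bags: B1 = {b, e, g}  B2 = {b, f, g}  B3 = {b, e, h}  B4 = {b, c, g}  B5 = {a, e, g}  B6 = {a, d, e}
Tree: B1–B2, B1–B3, B2–B4, B1–B5, B5–B6

Every bag has size at most 3, so the width is 3 − 1 = 2 and tw(G) ≤ 2. For the lower bound, the 3 vertices {a, d, e} are pairwise adjacent, and any tree decomposition puts a clique entirely inside one bag — forcing width ≥ 2. Hence tw(G) = 2 exactly.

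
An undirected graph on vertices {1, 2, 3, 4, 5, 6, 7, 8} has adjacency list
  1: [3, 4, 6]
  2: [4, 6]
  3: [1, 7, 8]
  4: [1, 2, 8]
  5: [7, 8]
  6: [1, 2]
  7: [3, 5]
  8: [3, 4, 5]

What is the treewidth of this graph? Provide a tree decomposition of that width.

Each bag holds 3 vertices, so the decomposition has width 2, which upper-bounds the treewidth. Since 2–6–1–4–2 is a cycle in G, G is not acyclic. Forests are exactly the graphs of treewidth ≤ 1, so tw(G) ≥ 2. Combining the bounds, tw(G) = 2.

Treewidth 2.
One such decomposition:
Bags: B1 = {2, 4, 6}  B2 = {1, 4, 6}  B3 = {1, 4, 8}  B4 = {1, 3, 8}  B5 = {3, 5, 8}  B6 = {3, 5, 7}
Tree: B1–B2, B2–B3, B3–B4, B4–B5, B5–B6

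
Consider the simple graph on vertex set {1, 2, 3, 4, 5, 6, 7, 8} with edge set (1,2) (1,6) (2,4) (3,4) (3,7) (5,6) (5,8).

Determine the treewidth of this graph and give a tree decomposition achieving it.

Treewidth 1.
One such decomposition:
Bags: B1 = {5, 8}  B2 = {5, 6}  B3 = {1, 6}  B4 = {1, 2}  B5 = {2, 4}  B6 = {3, 4}  B7 = {3, 7}
Tree: B1–B2, B2–B3, B3–B4, B4–B5, B5–B6, B6–B7

Every bag has size at most 2, so the width is 2 − 1 = 1 and tw(G) ≤ 1. Any graph with an edge has treewidth ≥ 1, and G has the edge 8–5. Combining the bounds, tw(G) = 1.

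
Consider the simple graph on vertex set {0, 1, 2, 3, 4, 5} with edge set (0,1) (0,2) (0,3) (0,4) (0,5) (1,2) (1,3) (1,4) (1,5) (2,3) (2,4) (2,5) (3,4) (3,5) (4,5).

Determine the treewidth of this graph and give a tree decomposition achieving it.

Treewidth 5.
One such decomposition:
Bags: B1 = {0, 1, 2, 3, 4, 5}
Tree: (single bag)

With just one bag of size 6, the width is 6 − 1 = 5, so tw(G) ≤ 5. For the lower bound, the 6 vertices {0, 1, 2, 3, 4, 5} are pairwise adjacent, and any tree decomposition puts a clique entirely inside one bag — forcing width ≥ 5. Therefore the treewidth is 5.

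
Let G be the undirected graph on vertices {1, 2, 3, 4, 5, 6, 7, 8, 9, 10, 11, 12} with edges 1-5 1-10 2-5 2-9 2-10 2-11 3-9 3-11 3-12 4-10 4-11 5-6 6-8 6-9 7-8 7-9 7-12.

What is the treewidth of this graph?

A width-3 tree decomposition is:
Bags: B1 = {1, 4, 5, 10}  B2 = {2, 4, 5, 10}  B3 = {2, 4, 5, 11}  B4 = {2, 5, 6, 11}  B5 = {2, 6, 9, 11}  B6 = {3, 6, 9, 11}  B7 = {3, 6, 8, 9}  B8 = {3, 7, 8, 9}  B9 = {3, 7, 8, 12}
Tree: B1–B2, B2–B3, B3–B4, B4–B5, B5–B6, B6–B7, B7–B8, B8–B9
Each bag holds 4 vertices, so the decomposition has width 3, which upper-bounds the treewidth. For the lower bound: the 4 vertex sets {1,4,10}, {5}, {2}, {3,6,9,11} are disjoint, each induces a connected subgraph, and every pair is joined by at least one edge of G. Contracting each set to a single vertex therefore yields K_{4} as a minor, and since treewidth is minor-monotone, tw(G) ≥ tw(K_{4}) = 3. Hence tw(G) = 3 exactly.

3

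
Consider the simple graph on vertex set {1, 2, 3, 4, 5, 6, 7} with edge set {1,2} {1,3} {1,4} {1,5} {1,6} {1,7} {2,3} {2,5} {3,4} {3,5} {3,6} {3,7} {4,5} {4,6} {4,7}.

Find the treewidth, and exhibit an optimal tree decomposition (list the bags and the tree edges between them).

The largest bag has 4 vertices, giving width 3; this decomposition certifies tw(G) ≤ 3. Conversely, {1, 2, 3, 5} is a clique of size 4, and the vertices of any clique must share a bag in every tree decomposition; so some bag has ≥ 4 vertices and tw(G) ≥ 3. Therefore the treewidth is 3.

Treewidth 3.
One optimal decomposition is:
Bags: B1 = {1, 3, 4, 5}  B2 = {1, 2, 3, 5}  B3 = {1, 3, 4, 6}  B4 = {1, 3, 4, 7}
Tree: B1–B2, B1–B3, B3–B4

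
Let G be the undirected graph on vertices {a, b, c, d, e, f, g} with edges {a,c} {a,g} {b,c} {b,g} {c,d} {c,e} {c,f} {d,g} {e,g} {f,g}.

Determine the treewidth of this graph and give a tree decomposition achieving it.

Treewidth 2.
One optimal decomposition is:
Bags: B1 = {c, e, g}  B2 = {c, d, g}  B3 = {b, c, g}  B4 = {a, c, g}  B5 = {c, f, g}
Tree: B1–B2, B2–B3, B3–B4, B4–B5

Every bag has size at most 3, so the width is 3 − 1 = 2 and tw(G) ≤ 2. Since g–e–c–d–g is a cycle in G, G is not acyclic. Forests are exactly the graphs of treewidth ≤ 1, so tw(G) ≥ 2. The upper and lower bounds meet at 2, so that is the treewidth.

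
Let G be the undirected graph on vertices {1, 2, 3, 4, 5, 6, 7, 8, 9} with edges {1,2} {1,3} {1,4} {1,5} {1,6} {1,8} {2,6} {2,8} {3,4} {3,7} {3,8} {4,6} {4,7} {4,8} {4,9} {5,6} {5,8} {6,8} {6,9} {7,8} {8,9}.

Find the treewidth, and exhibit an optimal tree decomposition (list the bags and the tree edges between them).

The largest bag has 4 vertices, giving width 3; this decomposition certifies tw(G) ≤ 3. For the lower bound, the 4 vertices {1, 3, 4, 8} are pairwise adjacent, and any tree decomposition puts a clique entirely inside one bag — forcing width ≥ 3. Combining the bounds, tw(G) = 3.

Treewidth 3.
Bags: B1 = {3, 4, 7, 8}  B2 = {1, 3, 4, 8}  B3 = {1, 4, 6, 8}  B4 = {4, 6, 8, 9}  B5 = {1, 5, 6, 8}  B6 = {1, 2, 6, 8}
Tree: B1–B2, B2–B3, B3–B4, B3–B5, B5–B6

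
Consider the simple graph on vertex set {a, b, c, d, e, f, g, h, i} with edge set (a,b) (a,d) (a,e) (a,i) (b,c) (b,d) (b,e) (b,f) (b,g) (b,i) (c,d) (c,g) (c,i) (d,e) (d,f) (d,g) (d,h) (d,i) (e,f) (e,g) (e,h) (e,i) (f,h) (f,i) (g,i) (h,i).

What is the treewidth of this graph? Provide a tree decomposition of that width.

Every bag has size at most 5, so the width is 5 − 1 = 4 and tw(G) ≤ 4. For the lower bound, the 5 vertices {d, e, f, h, i} are pairwise adjacent, and any tree decomposition puts a clique entirely inside one bag — forcing width ≥ 4. Hence tw(G) = 4 exactly.

Treewidth 4.
Bags: B1 = {b, d, e, g, i}  B2 = {b, d, e, f, i}  B3 = {b, c, d, g, i}  B4 = {d, e, f, h, i}  B5 = {a, b, d, e, i}
Tree: B1–B2, B1–B3, B2–B4, B2–B5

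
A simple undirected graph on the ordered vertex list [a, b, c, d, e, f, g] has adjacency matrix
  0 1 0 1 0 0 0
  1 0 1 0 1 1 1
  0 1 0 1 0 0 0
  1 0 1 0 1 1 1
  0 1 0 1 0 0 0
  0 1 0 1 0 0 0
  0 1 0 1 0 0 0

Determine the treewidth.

2

A width-2 tree decomposition is:
Bags: B1 = {b, d, g}  B2 = {b, c, d}  B3 = {b, d, e}  B4 = {b, d, f}  B5 = {a, b, d}
Tree: B1–B2, B2–B3, B3–B4, B4–B5
Every bag has size at most 3, so the width is 3 − 1 = 2 and tw(G) ≤ 2. Since d–g–b–c–d is a cycle in G, G is not acyclic. Forests are exactly the graphs of treewidth ≤ 1, so tw(G) ≥ 2. Combining the bounds, tw(G) = 2.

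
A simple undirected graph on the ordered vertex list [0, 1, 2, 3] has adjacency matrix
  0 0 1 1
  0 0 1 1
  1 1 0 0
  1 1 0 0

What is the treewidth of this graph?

A width-2 tree decomposition is:
Bags: B1 = {1, 2, 3}  B2 = {0, 2, 3}
Tree: B1–B2
Each bag holds 3 vertices, so the decomposition has width 2, which upper-bounds the treewidth. Since 3–1–2–0–3 is a cycle in G, G is not acyclic. Forests are exactly the graphs of treewidth ≤ 1, so tw(G) ≥ 2. Combining the bounds, tw(G) = 2.

2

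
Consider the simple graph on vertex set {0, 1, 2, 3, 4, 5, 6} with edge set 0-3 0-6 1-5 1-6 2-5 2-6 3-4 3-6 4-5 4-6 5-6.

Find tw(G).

2

A width-2 tree decomposition is:
Bags: B1 = {1, 5, 6}  B2 = {2, 5, 6}  B3 = {4, 5, 6}  B4 = {3, 4, 6}  B5 = {0, 3, 6}
Tree: B1–B2, B2–B3, B3–B4, B4–B5
The largest bag has 3 vertices, giving width 2; this decomposition certifies tw(G) ≤ 2. On the other hand G contains the 3-clique {0, 3, 6}. A clique must lie in a single bag of any decomposition, so no decomposition can have width below 2. The upper and lower bounds meet at 2, so that is the treewidth.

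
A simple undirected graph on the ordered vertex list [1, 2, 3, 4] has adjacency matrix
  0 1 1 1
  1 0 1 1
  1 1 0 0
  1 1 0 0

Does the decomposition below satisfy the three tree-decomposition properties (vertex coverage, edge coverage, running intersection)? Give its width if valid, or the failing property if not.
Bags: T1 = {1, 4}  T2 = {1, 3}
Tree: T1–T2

A tree decomposition must satisfy three properties: every vertex lies in some bag; for every edge, both endpoints lie together in some bag; and for every vertex, the bags containing it form a connected subtree. Here vertex 2 appears in no bag, so the decomposition is invalid.

No — vertex 2 appears in no bag.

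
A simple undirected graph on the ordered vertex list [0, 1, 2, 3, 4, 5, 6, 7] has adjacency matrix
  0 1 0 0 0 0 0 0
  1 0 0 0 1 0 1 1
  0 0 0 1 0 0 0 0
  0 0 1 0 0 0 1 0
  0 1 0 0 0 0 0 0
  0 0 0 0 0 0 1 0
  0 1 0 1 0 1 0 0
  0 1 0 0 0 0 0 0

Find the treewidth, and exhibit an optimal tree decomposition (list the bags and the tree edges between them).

Treewidth 1.
One optimal decomposition is:
Bags: B1 = {1, 7}  B2 = {1, 6}  B3 = {3, 6}  B4 = {0, 1}  B5 = {2, 3}  B6 = {1, 4}  B7 = {5, 6}
Tree: B1–B2, B2–B3, B2–B4, B3–B5, B4–B6, B3–B7

Every bag has size at most 2, so the width is 2 − 1 = 1 and tw(G) ≤ 1. Since G has at least one edge (e.g. 7–1), it is not an edgeless graph, so tw(G) ≥ 1. Combining the bounds, tw(G) = 1.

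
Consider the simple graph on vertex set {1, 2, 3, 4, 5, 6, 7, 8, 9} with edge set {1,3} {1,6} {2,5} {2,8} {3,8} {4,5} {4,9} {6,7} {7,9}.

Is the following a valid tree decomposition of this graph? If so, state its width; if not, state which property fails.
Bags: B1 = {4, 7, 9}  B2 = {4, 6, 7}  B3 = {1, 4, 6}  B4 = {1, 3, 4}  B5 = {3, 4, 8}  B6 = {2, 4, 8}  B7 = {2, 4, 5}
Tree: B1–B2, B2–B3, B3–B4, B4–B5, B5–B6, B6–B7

Yes; width 2.

Vertex coverage: the bags together contain {1, 2, 3, 4, 5, 6, 7, 8, 9}, the full vertex set. Edge coverage: each edge of G has both endpoints in at least one bag. Running intersection: for every vertex, the bags containing it form a connected subtree. All three properties hold, so this is a valid tree decomposition of width max|bag| − 1 = 2, and hence tw(G) ≤ 2.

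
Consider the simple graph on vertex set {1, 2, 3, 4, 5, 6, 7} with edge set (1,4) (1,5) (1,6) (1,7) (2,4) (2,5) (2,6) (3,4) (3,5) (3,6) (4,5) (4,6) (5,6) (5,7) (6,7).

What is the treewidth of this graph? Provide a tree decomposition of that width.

Treewidth 3.
One such decomposition:
Bags: B1 = {1, 4, 5, 6}  B2 = {3, 4, 5, 6}  B3 = {2, 4, 5, 6}  B4 = {1, 5, 6, 7}
Tree: B1–B2, B2–B3, B1–B4

Each bag holds 4 vertices, so the decomposition has width 3, which upper-bounds the treewidth. On the other hand G contains the 4-clique {1, 4, 5, 6}. A clique must lie in a single bag of any decomposition, so no decomposition can have width below 3. Combining the bounds, tw(G) = 3.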